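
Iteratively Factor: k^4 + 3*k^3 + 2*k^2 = (k + 2)*(k^3 + k^2) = (k + 1)*(k + 2)*(k^2) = k*(k + 1)*(k + 2)*(k)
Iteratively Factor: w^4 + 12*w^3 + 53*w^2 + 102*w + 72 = (w + 3)*(w^3 + 9*w^2 + 26*w + 24) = (w + 3)^2*(w^2 + 6*w + 8) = (w + 2)*(w + 3)^2*(w + 4)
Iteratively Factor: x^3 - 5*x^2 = (x - 5)*(x^2) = x*(x - 5)*(x)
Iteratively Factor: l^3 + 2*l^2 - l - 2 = (l - 1)*(l^2 + 3*l + 2) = (l - 1)*(l + 1)*(l + 2)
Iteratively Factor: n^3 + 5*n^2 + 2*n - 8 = (n + 2)*(n^2 + 3*n - 4) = (n - 1)*(n + 2)*(n + 4)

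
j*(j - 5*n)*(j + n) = j^3 - 4*j^2*n - 5*j*n^2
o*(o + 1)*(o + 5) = o^3 + 6*o^2 + 5*o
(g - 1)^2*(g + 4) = g^3 + 2*g^2 - 7*g + 4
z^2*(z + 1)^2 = z^4 + 2*z^3 + z^2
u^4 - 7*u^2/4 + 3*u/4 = u*(u - 1)*(u - 1/2)*(u + 3/2)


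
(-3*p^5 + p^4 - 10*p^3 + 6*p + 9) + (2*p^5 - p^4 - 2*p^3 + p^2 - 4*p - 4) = -p^5 - 12*p^3 + p^2 + 2*p + 5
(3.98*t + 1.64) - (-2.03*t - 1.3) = 6.01*t + 2.94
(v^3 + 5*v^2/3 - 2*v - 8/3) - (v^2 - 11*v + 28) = v^3 + 2*v^2/3 + 9*v - 92/3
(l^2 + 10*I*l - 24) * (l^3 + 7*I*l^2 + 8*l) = l^5 + 17*I*l^4 - 86*l^3 - 88*I*l^2 - 192*l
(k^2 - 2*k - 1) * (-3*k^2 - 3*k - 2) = -3*k^4 + 3*k^3 + 7*k^2 + 7*k + 2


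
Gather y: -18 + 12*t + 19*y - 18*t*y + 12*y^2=12*t + 12*y^2 + y*(19 - 18*t) - 18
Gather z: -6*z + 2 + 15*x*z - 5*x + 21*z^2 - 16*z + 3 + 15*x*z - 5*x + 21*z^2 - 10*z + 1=-10*x + 42*z^2 + z*(30*x - 32) + 6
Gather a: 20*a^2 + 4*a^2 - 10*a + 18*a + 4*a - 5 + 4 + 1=24*a^2 + 12*a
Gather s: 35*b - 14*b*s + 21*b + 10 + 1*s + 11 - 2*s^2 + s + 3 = 56*b - 2*s^2 + s*(2 - 14*b) + 24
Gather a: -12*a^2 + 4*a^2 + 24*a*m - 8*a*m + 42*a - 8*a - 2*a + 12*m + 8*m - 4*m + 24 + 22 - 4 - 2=-8*a^2 + a*(16*m + 32) + 16*m + 40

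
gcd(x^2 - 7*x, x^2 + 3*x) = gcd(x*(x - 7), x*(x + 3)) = x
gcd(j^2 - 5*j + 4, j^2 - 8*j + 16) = j - 4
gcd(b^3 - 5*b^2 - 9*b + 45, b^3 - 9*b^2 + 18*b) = b - 3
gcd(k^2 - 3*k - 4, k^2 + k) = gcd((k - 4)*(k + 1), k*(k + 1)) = k + 1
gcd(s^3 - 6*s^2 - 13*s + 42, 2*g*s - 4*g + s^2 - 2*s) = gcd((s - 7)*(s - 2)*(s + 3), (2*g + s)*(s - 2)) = s - 2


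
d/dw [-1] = 0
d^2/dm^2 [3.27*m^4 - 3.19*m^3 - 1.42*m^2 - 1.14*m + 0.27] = 39.24*m^2 - 19.14*m - 2.84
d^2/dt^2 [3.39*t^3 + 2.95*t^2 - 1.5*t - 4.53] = 20.34*t + 5.9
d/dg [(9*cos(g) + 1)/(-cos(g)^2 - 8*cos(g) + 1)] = (9*sin(g)^2 - 2*cos(g) - 26)*sin(g)/(-sin(g)^2 + 8*cos(g))^2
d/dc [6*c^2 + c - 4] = 12*c + 1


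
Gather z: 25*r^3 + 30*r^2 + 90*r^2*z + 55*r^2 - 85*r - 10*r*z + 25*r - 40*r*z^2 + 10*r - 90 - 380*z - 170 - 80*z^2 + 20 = 25*r^3 + 85*r^2 - 50*r + z^2*(-40*r - 80) + z*(90*r^2 - 10*r - 380) - 240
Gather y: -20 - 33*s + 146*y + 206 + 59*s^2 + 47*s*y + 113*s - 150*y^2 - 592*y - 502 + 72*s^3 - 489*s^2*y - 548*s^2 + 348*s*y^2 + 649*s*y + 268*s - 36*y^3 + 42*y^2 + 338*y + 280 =72*s^3 - 489*s^2 + 348*s - 36*y^3 + y^2*(348*s - 108) + y*(-489*s^2 + 696*s - 108) - 36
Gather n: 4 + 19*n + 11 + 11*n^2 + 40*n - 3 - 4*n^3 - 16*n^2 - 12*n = -4*n^3 - 5*n^2 + 47*n + 12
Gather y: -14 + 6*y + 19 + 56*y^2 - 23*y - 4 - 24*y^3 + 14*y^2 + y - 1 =-24*y^3 + 70*y^2 - 16*y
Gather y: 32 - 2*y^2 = 32 - 2*y^2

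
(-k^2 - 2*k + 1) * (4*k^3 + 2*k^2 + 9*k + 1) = -4*k^5 - 10*k^4 - 9*k^3 - 17*k^2 + 7*k + 1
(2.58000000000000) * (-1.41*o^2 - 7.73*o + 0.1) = -3.6378*o^2 - 19.9434*o + 0.258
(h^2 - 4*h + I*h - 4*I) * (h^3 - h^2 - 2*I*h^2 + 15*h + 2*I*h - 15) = h^5 - 5*h^4 - I*h^4 + 21*h^3 + 5*I*h^3 - 85*h^2 + 11*I*h^2 + 68*h - 75*I*h + 60*I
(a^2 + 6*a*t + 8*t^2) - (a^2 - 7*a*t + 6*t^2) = 13*a*t + 2*t^2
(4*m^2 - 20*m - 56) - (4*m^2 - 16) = -20*m - 40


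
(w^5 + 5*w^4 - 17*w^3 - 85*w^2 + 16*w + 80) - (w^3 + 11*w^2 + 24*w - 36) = w^5 + 5*w^4 - 18*w^3 - 96*w^2 - 8*w + 116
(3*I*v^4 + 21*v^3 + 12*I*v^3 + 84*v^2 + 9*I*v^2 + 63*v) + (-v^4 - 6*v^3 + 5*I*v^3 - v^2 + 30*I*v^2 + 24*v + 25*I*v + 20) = -v^4 + 3*I*v^4 + 15*v^3 + 17*I*v^3 + 83*v^2 + 39*I*v^2 + 87*v + 25*I*v + 20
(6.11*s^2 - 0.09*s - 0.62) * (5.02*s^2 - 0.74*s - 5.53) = 30.6722*s^4 - 4.9732*s^3 - 36.8341*s^2 + 0.9565*s + 3.4286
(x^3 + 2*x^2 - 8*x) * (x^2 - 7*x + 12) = x^5 - 5*x^4 - 10*x^3 + 80*x^2 - 96*x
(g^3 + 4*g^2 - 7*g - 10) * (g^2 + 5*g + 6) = g^5 + 9*g^4 + 19*g^3 - 21*g^2 - 92*g - 60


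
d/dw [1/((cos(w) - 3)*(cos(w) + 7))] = 2*(cos(w) + 2)*sin(w)/((cos(w) - 3)^2*(cos(w) + 7)^2)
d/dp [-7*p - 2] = -7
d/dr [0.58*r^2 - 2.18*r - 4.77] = 1.16*r - 2.18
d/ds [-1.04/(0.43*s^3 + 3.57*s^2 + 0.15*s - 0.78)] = (1.3416*s^2 + 7.4256*s + 0.156)/(0.43*s^3 + 3.57*s^2 + 0.15*s - 0.78)^2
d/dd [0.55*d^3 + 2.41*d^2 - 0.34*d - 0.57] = 1.65*d^2 + 4.82*d - 0.34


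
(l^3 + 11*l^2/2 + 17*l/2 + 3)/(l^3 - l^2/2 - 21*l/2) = (2*l^2 + 5*l + 2)/(l*(2*l - 7))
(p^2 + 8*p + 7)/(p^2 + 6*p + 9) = (p^2 + 8*p + 7)/(p^2 + 6*p + 9)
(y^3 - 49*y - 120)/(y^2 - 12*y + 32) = (y^2 + 8*y + 15)/(y - 4)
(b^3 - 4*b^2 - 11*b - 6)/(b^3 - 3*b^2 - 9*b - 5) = (b - 6)/(b - 5)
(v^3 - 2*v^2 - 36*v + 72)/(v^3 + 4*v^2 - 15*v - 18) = (v^2 - 8*v + 12)/(v^2 - 2*v - 3)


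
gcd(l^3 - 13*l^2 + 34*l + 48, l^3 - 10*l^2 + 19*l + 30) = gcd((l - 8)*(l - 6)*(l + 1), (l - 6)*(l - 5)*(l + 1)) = l^2 - 5*l - 6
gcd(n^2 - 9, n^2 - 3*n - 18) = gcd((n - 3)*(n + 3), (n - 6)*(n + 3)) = n + 3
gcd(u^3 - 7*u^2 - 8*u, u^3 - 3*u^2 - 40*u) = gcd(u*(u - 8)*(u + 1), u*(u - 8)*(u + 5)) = u^2 - 8*u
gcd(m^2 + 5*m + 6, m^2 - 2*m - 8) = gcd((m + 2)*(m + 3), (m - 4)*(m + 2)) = m + 2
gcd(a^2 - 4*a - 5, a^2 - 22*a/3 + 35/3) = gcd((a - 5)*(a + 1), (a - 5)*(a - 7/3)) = a - 5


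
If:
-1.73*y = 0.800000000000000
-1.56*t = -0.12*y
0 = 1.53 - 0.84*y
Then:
No Solution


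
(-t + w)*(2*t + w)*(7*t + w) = -14*t^3 + 5*t^2*w + 8*t*w^2 + w^3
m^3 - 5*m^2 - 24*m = m*(m - 8)*(m + 3)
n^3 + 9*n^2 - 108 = (n - 3)*(n + 6)^2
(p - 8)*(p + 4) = p^2 - 4*p - 32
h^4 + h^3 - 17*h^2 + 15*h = h*(h - 3)*(h - 1)*(h + 5)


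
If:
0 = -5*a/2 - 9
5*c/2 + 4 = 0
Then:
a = -18/5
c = -8/5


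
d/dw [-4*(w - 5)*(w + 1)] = 16 - 8*w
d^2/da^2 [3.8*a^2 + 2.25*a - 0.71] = 7.60000000000000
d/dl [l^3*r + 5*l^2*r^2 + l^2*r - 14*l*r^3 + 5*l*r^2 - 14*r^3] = r*(3*l^2 + 10*l*r + 2*l - 14*r^2 + 5*r)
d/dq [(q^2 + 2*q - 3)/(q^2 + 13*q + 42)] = (11*q^2 + 90*q + 123)/(q^4 + 26*q^3 + 253*q^2 + 1092*q + 1764)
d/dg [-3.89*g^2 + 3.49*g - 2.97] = 3.49 - 7.78*g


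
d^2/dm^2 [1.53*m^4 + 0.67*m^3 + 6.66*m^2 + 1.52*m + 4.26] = 18.36*m^2 + 4.02*m + 13.32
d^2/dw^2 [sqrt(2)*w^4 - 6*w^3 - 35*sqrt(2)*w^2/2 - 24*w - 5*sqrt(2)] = 12*sqrt(2)*w^2 - 36*w - 35*sqrt(2)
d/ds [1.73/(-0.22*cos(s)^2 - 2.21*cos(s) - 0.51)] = -(0.7612*cos(s) + 3.8233)*sin(s)/(0.22*cos(s)^2 + 2.21*cos(s) + 0.51)^2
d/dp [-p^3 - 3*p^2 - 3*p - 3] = -3*p^2 - 6*p - 3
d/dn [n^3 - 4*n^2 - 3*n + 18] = 3*n^2 - 8*n - 3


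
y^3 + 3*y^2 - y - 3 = (y - 1)*(y + 1)*(y + 3)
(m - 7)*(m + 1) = m^2 - 6*m - 7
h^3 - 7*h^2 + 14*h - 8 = (h - 4)*(h - 2)*(h - 1)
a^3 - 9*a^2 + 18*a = a*(a - 6)*(a - 3)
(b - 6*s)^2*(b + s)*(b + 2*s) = b^4 - 9*b^3*s + 2*b^2*s^2 + 84*b*s^3 + 72*s^4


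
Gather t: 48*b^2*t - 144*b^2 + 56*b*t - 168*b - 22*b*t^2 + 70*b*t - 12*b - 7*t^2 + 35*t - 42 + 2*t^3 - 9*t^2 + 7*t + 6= -144*b^2 - 180*b + 2*t^3 + t^2*(-22*b - 16) + t*(48*b^2 + 126*b + 42) - 36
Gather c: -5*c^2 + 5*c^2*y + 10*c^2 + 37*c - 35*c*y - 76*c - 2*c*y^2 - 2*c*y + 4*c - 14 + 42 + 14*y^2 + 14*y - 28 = c^2*(5*y + 5) + c*(-2*y^2 - 37*y - 35) + 14*y^2 + 14*y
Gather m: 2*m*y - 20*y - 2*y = 2*m*y - 22*y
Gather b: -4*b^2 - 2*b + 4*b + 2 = -4*b^2 + 2*b + 2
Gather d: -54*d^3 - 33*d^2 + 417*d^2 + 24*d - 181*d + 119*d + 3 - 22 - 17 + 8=-54*d^3 + 384*d^2 - 38*d - 28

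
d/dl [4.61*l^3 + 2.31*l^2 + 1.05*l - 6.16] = 13.83*l^2 + 4.62*l + 1.05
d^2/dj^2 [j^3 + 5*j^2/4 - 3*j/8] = 6*j + 5/2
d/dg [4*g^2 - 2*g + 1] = 8*g - 2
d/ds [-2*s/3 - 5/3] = -2/3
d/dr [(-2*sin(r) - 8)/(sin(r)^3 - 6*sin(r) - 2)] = 4*(sin(r)^3 + 6*sin(r)^2 - 11)*cos(r)/(sin(r)^3 - 6*sin(r) - 2)^2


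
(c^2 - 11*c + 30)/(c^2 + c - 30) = (c - 6)/(c + 6)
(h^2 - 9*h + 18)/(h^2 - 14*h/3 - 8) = 3*(h - 3)/(3*h + 4)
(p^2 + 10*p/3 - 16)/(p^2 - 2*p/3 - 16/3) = (p + 6)/(p + 2)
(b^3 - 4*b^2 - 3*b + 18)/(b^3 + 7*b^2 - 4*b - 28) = (b^2 - 6*b + 9)/(b^2 + 5*b - 14)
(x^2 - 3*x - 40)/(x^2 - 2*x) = (x^2 - 3*x - 40)/(x*(x - 2))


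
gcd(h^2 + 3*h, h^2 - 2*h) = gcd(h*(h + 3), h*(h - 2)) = h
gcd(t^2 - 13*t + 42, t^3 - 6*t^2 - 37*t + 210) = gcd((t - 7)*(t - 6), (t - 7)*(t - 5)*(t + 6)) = t - 7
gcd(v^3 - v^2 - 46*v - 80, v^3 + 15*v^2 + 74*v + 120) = v + 5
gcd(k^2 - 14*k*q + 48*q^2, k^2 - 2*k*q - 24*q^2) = -k + 6*q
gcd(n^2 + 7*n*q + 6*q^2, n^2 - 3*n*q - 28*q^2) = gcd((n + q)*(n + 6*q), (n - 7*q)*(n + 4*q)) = 1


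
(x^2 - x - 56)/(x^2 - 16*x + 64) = (x + 7)/(x - 8)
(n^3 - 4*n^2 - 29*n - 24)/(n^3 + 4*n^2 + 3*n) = (n - 8)/n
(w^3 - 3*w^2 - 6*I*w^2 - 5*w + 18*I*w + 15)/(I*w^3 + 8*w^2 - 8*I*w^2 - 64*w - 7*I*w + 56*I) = (-I*w^2 + w*(-5 + 3*I) + 15)/(w^2 - w*(8 + 7*I) + 56*I)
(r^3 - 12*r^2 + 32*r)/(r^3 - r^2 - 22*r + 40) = r*(r - 8)/(r^2 + 3*r - 10)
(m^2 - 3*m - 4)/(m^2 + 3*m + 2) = (m - 4)/(m + 2)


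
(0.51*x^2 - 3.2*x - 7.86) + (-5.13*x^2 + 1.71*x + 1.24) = -4.62*x^2 - 1.49*x - 6.62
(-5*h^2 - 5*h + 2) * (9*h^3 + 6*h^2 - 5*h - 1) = -45*h^5 - 75*h^4 + 13*h^3 + 42*h^2 - 5*h - 2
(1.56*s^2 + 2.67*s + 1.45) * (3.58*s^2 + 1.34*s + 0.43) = 5.5848*s^4 + 11.649*s^3 + 9.4396*s^2 + 3.0911*s + 0.6235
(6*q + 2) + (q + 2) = 7*q + 4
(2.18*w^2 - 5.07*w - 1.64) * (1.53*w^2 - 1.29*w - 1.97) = 3.3354*w^4 - 10.5693*w^3 - 0.2635*w^2 + 12.1035*w + 3.2308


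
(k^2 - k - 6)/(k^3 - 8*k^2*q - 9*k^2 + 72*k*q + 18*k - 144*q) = (-k - 2)/(-k^2 + 8*k*q + 6*k - 48*q)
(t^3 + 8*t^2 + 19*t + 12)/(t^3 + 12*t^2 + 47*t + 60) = (t + 1)/(t + 5)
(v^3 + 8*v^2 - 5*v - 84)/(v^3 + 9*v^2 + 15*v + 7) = (v^2 + v - 12)/(v^2 + 2*v + 1)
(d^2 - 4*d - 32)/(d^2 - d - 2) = (-d^2 + 4*d + 32)/(-d^2 + d + 2)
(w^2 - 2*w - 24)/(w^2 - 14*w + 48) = (w + 4)/(w - 8)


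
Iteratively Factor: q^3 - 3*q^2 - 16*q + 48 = (q + 4)*(q^2 - 7*q + 12) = (q - 3)*(q + 4)*(q - 4)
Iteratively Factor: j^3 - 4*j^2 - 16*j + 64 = (j - 4)*(j^2 - 16) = (j - 4)*(j + 4)*(j - 4)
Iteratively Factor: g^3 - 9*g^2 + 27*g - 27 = (g - 3)*(g^2 - 6*g + 9) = (g - 3)^2*(g - 3)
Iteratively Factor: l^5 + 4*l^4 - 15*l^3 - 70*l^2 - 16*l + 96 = (l + 4)*(l^4 - 15*l^2 - 10*l + 24) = (l - 1)*(l + 4)*(l^3 + l^2 - 14*l - 24) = (l - 1)*(l + 3)*(l + 4)*(l^2 - 2*l - 8) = (l - 4)*(l - 1)*(l + 3)*(l + 4)*(l + 2)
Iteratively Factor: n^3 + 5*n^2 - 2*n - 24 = (n + 4)*(n^2 + n - 6) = (n - 2)*(n + 4)*(n + 3)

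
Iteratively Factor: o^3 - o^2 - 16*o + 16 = (o - 4)*(o^2 + 3*o - 4) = (o - 4)*(o + 4)*(o - 1)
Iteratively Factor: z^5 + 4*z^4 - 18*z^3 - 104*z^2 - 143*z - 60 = (z + 3)*(z^4 + z^3 - 21*z^2 - 41*z - 20) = (z + 3)*(z + 4)*(z^3 - 3*z^2 - 9*z - 5) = (z + 1)*(z + 3)*(z + 4)*(z^2 - 4*z - 5) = (z - 5)*(z + 1)*(z + 3)*(z + 4)*(z + 1)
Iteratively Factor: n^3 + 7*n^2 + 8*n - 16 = (n - 1)*(n^2 + 8*n + 16) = (n - 1)*(n + 4)*(n + 4)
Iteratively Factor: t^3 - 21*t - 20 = (t + 4)*(t^2 - 4*t - 5) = (t - 5)*(t + 4)*(t + 1)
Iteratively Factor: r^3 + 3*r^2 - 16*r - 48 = (r + 4)*(r^2 - r - 12) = (r - 4)*(r + 4)*(r + 3)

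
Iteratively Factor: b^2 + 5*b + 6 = (b + 2)*(b + 3)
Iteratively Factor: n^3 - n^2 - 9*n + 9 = (n - 3)*(n^2 + 2*n - 3) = (n - 3)*(n - 1)*(n + 3)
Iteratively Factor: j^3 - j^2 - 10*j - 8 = (j - 4)*(j^2 + 3*j + 2) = (j - 4)*(j + 2)*(j + 1)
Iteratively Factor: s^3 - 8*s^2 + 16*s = (s - 4)*(s^2 - 4*s) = (s - 4)^2*(s)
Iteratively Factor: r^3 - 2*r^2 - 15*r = (r + 3)*(r^2 - 5*r) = (r - 5)*(r + 3)*(r)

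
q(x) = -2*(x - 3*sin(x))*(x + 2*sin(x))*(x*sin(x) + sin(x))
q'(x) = -2*(1 - 3*cos(x))*(x + 2*sin(x))*(x*sin(x) + sin(x)) - 2*(x - 3*sin(x))*(x + 2*sin(x))*(x*cos(x) + sin(x) + cos(x)) - 2*(x - 3*sin(x))*(x*sin(x) + sin(x))*(2*cos(x) + 1)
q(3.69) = 68.02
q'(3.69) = 153.77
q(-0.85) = -0.74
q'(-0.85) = -3.05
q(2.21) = 3.89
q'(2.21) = -56.71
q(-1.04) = 0.30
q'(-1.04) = -7.87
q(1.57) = 26.24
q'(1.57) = -0.71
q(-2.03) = 4.65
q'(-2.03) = 14.09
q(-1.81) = 6.52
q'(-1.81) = 2.73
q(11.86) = 2434.52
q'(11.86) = -2308.84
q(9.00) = -628.66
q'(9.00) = 1077.31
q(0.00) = 0.00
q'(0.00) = 0.00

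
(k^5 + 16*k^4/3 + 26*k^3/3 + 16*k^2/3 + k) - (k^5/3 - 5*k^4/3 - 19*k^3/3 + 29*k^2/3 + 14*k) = 2*k^5/3 + 7*k^4 + 15*k^3 - 13*k^2/3 - 13*k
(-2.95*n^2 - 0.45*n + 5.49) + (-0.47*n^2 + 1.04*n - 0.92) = -3.42*n^2 + 0.59*n + 4.57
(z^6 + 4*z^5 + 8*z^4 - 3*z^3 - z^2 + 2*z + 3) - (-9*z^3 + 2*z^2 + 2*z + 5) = z^6 + 4*z^5 + 8*z^4 + 6*z^3 - 3*z^2 - 2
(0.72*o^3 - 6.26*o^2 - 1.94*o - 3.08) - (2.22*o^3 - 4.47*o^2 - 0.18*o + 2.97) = -1.5*o^3 - 1.79*o^2 - 1.76*o - 6.05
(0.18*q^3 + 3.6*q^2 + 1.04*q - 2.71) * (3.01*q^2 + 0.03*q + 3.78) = 0.5418*q^5 + 10.8414*q^4 + 3.9188*q^3 + 5.4821*q^2 + 3.8499*q - 10.2438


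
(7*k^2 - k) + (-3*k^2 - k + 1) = 4*k^2 - 2*k + 1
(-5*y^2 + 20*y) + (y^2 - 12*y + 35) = -4*y^2 + 8*y + 35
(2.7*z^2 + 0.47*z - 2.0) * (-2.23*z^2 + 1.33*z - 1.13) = -6.021*z^4 + 2.5429*z^3 + 2.0341*z^2 - 3.1911*z + 2.26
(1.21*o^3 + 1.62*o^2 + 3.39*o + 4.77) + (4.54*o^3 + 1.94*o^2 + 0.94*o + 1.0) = 5.75*o^3 + 3.56*o^2 + 4.33*o + 5.77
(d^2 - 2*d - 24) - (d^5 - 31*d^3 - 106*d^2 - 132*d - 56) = -d^5 + 31*d^3 + 107*d^2 + 130*d + 32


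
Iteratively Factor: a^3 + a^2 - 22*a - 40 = (a + 4)*(a^2 - 3*a - 10) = (a + 2)*(a + 4)*(a - 5)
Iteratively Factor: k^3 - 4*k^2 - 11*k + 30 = (k + 3)*(k^2 - 7*k + 10) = (k - 2)*(k + 3)*(k - 5)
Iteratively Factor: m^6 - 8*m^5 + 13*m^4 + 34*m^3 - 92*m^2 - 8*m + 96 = (m - 2)*(m^5 - 6*m^4 + m^3 + 36*m^2 - 20*m - 48) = (m - 3)*(m - 2)*(m^4 - 3*m^3 - 8*m^2 + 12*m + 16) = (m - 3)*(m - 2)*(m + 2)*(m^3 - 5*m^2 + 2*m + 8) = (m - 4)*(m - 3)*(m - 2)*(m + 2)*(m^2 - m - 2) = (m - 4)*(m - 3)*(m - 2)^2*(m + 2)*(m + 1)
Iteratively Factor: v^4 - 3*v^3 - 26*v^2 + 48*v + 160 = (v - 5)*(v^3 + 2*v^2 - 16*v - 32) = (v - 5)*(v + 2)*(v^2 - 16) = (v - 5)*(v + 2)*(v + 4)*(v - 4)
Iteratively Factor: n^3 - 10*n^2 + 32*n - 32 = (n - 4)*(n^2 - 6*n + 8) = (n - 4)*(n - 2)*(n - 4)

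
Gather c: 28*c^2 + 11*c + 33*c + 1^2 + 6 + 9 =28*c^2 + 44*c + 16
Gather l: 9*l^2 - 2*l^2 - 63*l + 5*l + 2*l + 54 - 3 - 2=7*l^2 - 56*l + 49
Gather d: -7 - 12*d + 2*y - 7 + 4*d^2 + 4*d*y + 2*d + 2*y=4*d^2 + d*(4*y - 10) + 4*y - 14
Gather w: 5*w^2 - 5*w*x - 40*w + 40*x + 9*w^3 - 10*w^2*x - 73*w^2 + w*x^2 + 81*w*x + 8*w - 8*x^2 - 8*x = 9*w^3 + w^2*(-10*x - 68) + w*(x^2 + 76*x - 32) - 8*x^2 + 32*x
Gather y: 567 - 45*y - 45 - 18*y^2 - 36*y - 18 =-18*y^2 - 81*y + 504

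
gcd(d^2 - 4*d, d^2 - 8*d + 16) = d - 4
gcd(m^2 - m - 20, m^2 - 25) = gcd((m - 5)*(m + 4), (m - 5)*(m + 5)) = m - 5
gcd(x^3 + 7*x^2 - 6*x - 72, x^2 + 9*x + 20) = x + 4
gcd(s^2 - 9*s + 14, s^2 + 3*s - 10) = s - 2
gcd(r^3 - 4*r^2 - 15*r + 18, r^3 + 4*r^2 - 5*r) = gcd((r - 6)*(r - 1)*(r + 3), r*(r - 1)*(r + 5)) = r - 1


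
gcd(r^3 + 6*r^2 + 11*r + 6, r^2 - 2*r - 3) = r + 1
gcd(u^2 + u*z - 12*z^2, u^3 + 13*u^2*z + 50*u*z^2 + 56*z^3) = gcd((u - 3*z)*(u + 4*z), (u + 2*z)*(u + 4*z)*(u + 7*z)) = u + 4*z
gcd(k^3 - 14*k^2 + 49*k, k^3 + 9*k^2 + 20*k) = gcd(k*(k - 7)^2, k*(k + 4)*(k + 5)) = k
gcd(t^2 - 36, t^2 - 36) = t^2 - 36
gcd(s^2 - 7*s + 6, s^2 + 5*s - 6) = s - 1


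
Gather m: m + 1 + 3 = m + 4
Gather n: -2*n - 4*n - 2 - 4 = -6*n - 6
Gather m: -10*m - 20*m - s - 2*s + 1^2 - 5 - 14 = -30*m - 3*s - 18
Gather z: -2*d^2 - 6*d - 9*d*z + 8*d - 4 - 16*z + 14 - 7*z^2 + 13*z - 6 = -2*d^2 + 2*d - 7*z^2 + z*(-9*d - 3) + 4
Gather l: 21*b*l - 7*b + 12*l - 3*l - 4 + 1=-7*b + l*(21*b + 9) - 3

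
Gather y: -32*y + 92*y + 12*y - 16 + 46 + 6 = 72*y + 36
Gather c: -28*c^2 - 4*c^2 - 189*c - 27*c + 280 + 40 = -32*c^2 - 216*c + 320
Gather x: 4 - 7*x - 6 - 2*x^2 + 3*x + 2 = -2*x^2 - 4*x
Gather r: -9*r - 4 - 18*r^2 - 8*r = -18*r^2 - 17*r - 4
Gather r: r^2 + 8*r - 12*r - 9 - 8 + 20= r^2 - 4*r + 3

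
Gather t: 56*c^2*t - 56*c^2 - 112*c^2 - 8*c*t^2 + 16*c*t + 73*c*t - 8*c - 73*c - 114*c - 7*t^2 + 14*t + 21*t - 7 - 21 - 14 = -168*c^2 - 195*c + t^2*(-8*c - 7) + t*(56*c^2 + 89*c + 35) - 42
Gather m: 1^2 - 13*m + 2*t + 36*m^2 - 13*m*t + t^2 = 36*m^2 + m*(-13*t - 13) + t^2 + 2*t + 1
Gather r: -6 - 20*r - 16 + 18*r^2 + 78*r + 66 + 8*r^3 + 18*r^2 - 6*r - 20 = 8*r^3 + 36*r^2 + 52*r + 24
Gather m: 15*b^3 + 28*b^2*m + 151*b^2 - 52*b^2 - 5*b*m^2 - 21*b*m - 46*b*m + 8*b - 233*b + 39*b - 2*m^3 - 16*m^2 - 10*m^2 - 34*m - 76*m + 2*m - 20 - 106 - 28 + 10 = 15*b^3 + 99*b^2 - 186*b - 2*m^3 + m^2*(-5*b - 26) + m*(28*b^2 - 67*b - 108) - 144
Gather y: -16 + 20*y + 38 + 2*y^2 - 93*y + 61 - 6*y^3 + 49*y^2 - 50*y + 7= -6*y^3 + 51*y^2 - 123*y + 90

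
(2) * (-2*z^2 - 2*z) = -4*z^2 - 4*z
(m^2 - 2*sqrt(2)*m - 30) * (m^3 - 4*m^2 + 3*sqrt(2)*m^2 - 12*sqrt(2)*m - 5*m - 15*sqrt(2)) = m^5 - 4*m^4 + sqrt(2)*m^4 - 47*m^3 - 4*sqrt(2)*m^3 - 95*sqrt(2)*m^2 + 168*m^2 + 210*m + 360*sqrt(2)*m + 450*sqrt(2)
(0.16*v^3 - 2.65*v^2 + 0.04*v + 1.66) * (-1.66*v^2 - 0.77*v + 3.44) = -0.2656*v^5 + 4.2758*v^4 + 2.5245*v^3 - 11.9024*v^2 - 1.1406*v + 5.7104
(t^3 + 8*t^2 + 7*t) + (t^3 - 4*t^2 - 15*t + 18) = 2*t^3 + 4*t^2 - 8*t + 18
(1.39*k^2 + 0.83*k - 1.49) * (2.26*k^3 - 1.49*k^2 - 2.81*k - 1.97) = 3.1414*k^5 - 0.1953*k^4 - 8.51*k^3 - 2.8505*k^2 + 2.5518*k + 2.9353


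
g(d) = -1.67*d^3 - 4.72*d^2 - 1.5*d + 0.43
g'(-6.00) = -125.22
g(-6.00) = 200.23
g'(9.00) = -492.27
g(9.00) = -1612.82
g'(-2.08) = -3.54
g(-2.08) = -1.84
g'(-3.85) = -39.42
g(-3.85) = 31.54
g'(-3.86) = -39.71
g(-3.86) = 31.94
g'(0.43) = -6.49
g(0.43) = -1.22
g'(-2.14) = -4.24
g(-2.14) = -1.61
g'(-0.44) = 1.68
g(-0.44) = 0.32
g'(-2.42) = -8.00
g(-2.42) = 0.09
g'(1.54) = -27.92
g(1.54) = -19.17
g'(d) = -5.01*d^2 - 9.44*d - 1.5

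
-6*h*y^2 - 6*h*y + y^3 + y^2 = y*(-6*h + y)*(y + 1)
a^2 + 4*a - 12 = (a - 2)*(a + 6)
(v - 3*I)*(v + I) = v^2 - 2*I*v + 3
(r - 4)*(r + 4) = r^2 - 16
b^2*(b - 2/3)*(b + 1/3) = b^4 - b^3/3 - 2*b^2/9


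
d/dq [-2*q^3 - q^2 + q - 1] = -6*q^2 - 2*q + 1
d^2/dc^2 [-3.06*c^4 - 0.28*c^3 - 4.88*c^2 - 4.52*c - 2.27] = -36.72*c^2 - 1.68*c - 9.76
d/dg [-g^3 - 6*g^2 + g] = -3*g^2 - 12*g + 1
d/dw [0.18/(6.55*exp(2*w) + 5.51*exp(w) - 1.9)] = (-2.358*exp(w) - 0.9918)*exp(w)/(6.55*exp(2*w) + 5.51*exp(w) - 1.9)^2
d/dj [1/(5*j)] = -1/(5*j^2)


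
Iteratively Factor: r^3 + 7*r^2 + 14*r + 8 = (r + 4)*(r^2 + 3*r + 2) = (r + 1)*(r + 4)*(r + 2)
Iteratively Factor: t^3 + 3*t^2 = (t)*(t^2 + 3*t) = t*(t + 3)*(t)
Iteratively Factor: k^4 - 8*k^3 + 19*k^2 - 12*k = (k - 1)*(k^3 - 7*k^2 + 12*k) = (k - 4)*(k - 1)*(k^2 - 3*k) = (k - 4)*(k - 3)*(k - 1)*(k)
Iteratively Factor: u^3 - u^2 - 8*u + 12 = (u - 2)*(u^2 + u - 6) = (u - 2)*(u + 3)*(u - 2)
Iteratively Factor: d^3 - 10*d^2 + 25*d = (d - 5)*(d^2 - 5*d) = d*(d - 5)*(d - 5)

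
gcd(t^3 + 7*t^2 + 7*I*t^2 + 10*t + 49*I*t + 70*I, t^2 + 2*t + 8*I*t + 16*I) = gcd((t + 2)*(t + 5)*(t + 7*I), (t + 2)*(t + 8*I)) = t + 2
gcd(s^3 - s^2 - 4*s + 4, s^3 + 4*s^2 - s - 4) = s - 1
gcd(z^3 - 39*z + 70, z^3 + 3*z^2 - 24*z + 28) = z^2 + 5*z - 14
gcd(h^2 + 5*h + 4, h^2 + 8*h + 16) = h + 4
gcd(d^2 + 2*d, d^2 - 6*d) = d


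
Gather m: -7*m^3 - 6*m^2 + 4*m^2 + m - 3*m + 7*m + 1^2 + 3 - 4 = -7*m^3 - 2*m^2 + 5*m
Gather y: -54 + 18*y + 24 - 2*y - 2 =16*y - 32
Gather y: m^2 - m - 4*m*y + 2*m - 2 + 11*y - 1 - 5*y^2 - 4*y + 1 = m^2 + m - 5*y^2 + y*(7 - 4*m) - 2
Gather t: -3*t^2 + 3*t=-3*t^2 + 3*t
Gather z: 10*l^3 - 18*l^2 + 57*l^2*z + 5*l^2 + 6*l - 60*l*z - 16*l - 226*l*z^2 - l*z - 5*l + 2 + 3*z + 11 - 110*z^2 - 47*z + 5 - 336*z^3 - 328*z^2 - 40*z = 10*l^3 - 13*l^2 - 15*l - 336*z^3 + z^2*(-226*l - 438) + z*(57*l^2 - 61*l - 84) + 18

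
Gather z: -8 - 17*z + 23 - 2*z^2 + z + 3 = -2*z^2 - 16*z + 18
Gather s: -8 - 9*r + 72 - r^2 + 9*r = 64 - r^2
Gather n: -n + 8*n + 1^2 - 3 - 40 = 7*n - 42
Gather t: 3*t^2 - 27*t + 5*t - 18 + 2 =3*t^2 - 22*t - 16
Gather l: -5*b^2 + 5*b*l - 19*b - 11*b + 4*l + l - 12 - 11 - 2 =-5*b^2 - 30*b + l*(5*b + 5) - 25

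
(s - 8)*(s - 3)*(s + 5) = s^3 - 6*s^2 - 31*s + 120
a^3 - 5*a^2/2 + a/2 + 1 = (a - 2)*(a - 1)*(a + 1/2)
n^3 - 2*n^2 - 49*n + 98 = (n - 7)*(n - 2)*(n + 7)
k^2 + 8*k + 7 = (k + 1)*(k + 7)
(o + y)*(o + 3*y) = o^2 + 4*o*y + 3*y^2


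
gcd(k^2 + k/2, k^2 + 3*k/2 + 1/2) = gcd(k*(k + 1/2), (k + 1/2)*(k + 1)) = k + 1/2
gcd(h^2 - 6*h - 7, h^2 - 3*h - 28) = h - 7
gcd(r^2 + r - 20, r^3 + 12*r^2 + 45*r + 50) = r + 5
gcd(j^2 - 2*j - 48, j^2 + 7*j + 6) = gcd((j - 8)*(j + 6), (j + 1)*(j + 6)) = j + 6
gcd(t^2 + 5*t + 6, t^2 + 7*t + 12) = t + 3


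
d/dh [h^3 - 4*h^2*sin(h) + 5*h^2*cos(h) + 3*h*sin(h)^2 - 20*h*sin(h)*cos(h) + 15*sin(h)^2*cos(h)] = -5*h^2*sin(h) - 4*h^2*cos(h) + 3*h^2 - 8*h*sin(h) + 3*h*sin(2*h) + 10*h*cos(h) - 20*h*cos(2*h) - 15*sin(h)/4 - 10*sin(2*h) + 45*sin(3*h)/4 - 3*cos(2*h)/2 + 3/2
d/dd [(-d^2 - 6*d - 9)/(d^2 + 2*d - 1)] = 4*(d^2 + 5*d + 6)/(d^4 + 4*d^3 + 2*d^2 - 4*d + 1)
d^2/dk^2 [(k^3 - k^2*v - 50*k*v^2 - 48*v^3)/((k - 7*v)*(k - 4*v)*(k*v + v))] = 2*(10*k^6*v - k^6 - 234*k^5*v^2 + 33*k^5*v + 1446*k^4*v^3 - 351*k^4*v^2 + 50*k^3*v^4 + 203*k^3*v^3 + 32*k^3*v^2 - 21456*k^2*v^5 + 14580*k^2*v^4 - 984*k^2*v^3 + 44352*k*v^6 - 63624*k*v^5 + 8136*k*v^4 - 37632*v^7 + 53984*v^6 - 20648*v^5)/(v*(k^9 - 33*k^8*v + 3*k^8 + 447*k^7*v^2 - 99*k^7*v + 3*k^7 - 3179*k^6*v^3 + 1341*k^6*v^2 - 99*k^6*v + k^6 + 12516*k^5*v^4 - 9537*k^5*v^3 + 1341*k^5*v^2 - 33*k^5*v - 25872*k^4*v^5 + 37548*k^4*v^4 - 9537*k^4*v^3 + 447*k^4*v^2 + 21952*k^3*v^6 - 77616*k^3*v^5 + 37548*k^3*v^4 - 3179*k^3*v^3 + 65856*k^2*v^6 - 77616*k^2*v^5 + 12516*k^2*v^4 + 65856*k*v^6 - 25872*k*v^5 + 21952*v^6))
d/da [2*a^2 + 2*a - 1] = 4*a + 2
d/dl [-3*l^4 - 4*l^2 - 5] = -12*l^3 - 8*l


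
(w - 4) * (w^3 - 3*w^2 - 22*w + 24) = w^4 - 7*w^3 - 10*w^2 + 112*w - 96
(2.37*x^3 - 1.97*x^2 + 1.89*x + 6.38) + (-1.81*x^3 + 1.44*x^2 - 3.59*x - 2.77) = 0.56*x^3 - 0.53*x^2 - 1.7*x + 3.61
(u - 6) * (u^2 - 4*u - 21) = u^3 - 10*u^2 + 3*u + 126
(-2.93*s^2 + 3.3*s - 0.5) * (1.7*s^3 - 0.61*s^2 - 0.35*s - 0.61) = -4.981*s^5 + 7.3973*s^4 - 1.8375*s^3 + 0.9373*s^2 - 1.838*s + 0.305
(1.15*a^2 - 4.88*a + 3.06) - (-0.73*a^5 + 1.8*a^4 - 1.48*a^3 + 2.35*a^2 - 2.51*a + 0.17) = 0.73*a^5 - 1.8*a^4 + 1.48*a^3 - 1.2*a^2 - 2.37*a + 2.89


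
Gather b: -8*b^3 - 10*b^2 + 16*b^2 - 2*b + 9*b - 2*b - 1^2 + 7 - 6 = -8*b^3 + 6*b^2 + 5*b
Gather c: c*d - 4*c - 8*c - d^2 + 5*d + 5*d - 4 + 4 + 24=c*(d - 12) - d^2 + 10*d + 24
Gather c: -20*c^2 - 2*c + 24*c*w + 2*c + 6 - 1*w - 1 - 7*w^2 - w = -20*c^2 + 24*c*w - 7*w^2 - 2*w + 5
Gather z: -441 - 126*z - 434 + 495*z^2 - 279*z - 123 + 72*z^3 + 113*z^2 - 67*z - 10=72*z^3 + 608*z^2 - 472*z - 1008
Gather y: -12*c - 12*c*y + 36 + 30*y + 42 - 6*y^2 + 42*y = -12*c - 6*y^2 + y*(72 - 12*c) + 78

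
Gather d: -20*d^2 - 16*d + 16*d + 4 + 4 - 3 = 5 - 20*d^2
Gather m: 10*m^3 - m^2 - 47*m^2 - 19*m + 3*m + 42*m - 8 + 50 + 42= 10*m^3 - 48*m^2 + 26*m + 84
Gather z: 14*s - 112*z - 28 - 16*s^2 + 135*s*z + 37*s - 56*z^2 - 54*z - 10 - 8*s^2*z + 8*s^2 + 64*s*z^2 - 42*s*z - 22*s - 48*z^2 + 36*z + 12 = -8*s^2 + 29*s + z^2*(64*s - 104) + z*(-8*s^2 + 93*s - 130) - 26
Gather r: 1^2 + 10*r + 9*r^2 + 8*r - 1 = 9*r^2 + 18*r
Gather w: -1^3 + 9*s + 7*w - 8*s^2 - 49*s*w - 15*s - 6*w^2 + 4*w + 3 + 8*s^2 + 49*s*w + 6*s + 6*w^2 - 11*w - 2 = 0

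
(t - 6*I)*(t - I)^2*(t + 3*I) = t^4 - 5*I*t^3 + 11*t^2 - 33*I*t - 18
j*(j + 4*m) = j^2 + 4*j*m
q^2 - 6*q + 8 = (q - 4)*(q - 2)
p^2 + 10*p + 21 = (p + 3)*(p + 7)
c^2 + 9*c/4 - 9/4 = (c - 3/4)*(c + 3)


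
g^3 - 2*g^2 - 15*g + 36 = (g - 3)^2*(g + 4)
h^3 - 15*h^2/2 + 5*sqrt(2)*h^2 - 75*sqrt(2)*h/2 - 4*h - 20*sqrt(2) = (h - 8)*(h + 1/2)*(h + 5*sqrt(2))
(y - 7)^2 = y^2 - 14*y + 49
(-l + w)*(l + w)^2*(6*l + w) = -6*l^4 - 7*l^3*w + 5*l^2*w^2 + 7*l*w^3 + w^4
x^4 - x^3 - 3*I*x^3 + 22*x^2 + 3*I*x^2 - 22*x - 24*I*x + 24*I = (x - 6*I)*(x + 4*I)*(-I*x + I)*(I*x + 1)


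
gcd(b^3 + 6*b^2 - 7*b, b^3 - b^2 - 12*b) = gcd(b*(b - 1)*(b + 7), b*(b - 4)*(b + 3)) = b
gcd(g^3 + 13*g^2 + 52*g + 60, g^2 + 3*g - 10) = g + 5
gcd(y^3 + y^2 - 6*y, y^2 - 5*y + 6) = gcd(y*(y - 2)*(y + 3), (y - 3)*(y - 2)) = y - 2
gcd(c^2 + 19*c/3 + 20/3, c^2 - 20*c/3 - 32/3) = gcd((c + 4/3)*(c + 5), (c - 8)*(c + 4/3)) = c + 4/3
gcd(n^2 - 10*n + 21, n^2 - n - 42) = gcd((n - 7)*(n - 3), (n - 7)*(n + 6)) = n - 7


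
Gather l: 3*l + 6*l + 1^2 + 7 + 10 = 9*l + 18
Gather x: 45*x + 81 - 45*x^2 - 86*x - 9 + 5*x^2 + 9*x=-40*x^2 - 32*x + 72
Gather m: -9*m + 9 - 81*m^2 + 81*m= -81*m^2 + 72*m + 9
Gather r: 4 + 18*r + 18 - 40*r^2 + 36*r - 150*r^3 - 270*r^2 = -150*r^3 - 310*r^2 + 54*r + 22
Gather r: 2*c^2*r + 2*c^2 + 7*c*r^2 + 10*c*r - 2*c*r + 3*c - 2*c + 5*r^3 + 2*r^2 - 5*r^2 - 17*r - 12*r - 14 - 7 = 2*c^2 + c + 5*r^3 + r^2*(7*c - 3) + r*(2*c^2 + 8*c - 29) - 21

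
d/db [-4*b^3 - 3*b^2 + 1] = 6*b*(-2*b - 1)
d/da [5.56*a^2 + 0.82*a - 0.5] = 11.12*a + 0.82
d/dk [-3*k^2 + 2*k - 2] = 2 - 6*k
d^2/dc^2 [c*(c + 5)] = 2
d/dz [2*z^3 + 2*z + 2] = 6*z^2 + 2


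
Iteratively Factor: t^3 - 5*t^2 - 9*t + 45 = (t + 3)*(t^2 - 8*t + 15) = (t - 5)*(t + 3)*(t - 3)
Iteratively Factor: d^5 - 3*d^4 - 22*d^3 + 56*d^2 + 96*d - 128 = (d + 2)*(d^4 - 5*d^3 - 12*d^2 + 80*d - 64) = (d - 4)*(d + 2)*(d^3 - d^2 - 16*d + 16) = (d - 4)^2*(d + 2)*(d^2 + 3*d - 4) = (d - 4)^2*(d + 2)*(d + 4)*(d - 1)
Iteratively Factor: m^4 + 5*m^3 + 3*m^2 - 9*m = (m + 3)*(m^3 + 2*m^2 - 3*m) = (m + 3)^2*(m^2 - m) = (m - 1)*(m + 3)^2*(m)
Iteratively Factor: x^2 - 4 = (x + 2)*(x - 2)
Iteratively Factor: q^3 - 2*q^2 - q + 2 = (q + 1)*(q^2 - 3*q + 2) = (q - 1)*(q + 1)*(q - 2)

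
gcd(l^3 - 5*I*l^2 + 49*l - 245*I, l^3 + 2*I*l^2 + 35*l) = l^2 + 2*I*l + 35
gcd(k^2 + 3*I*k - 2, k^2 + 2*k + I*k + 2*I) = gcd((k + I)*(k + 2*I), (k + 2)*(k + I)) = k + I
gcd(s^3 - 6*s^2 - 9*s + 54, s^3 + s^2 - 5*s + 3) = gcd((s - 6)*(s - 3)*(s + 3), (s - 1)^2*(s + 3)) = s + 3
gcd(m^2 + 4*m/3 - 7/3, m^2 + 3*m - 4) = m - 1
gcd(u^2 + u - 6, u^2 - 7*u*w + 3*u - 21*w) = u + 3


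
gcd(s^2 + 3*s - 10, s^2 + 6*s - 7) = 1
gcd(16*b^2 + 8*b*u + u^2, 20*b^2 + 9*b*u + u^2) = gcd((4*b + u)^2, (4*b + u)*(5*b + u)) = 4*b + u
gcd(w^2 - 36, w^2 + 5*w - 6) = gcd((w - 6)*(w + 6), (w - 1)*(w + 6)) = w + 6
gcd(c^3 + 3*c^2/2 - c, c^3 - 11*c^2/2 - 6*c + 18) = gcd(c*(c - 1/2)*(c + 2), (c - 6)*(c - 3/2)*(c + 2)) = c + 2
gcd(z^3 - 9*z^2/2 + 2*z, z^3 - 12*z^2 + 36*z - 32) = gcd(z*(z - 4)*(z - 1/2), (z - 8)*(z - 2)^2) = 1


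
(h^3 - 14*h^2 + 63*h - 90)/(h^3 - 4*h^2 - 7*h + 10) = (h^2 - 9*h + 18)/(h^2 + h - 2)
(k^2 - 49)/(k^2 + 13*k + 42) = (k - 7)/(k + 6)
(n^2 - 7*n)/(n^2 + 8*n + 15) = n*(n - 7)/(n^2 + 8*n + 15)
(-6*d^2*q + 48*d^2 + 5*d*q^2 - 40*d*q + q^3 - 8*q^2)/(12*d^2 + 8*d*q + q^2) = (-d*q + 8*d + q^2 - 8*q)/(2*d + q)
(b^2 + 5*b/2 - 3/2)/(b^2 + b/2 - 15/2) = (2*b - 1)/(2*b - 5)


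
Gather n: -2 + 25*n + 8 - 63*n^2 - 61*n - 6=-63*n^2 - 36*n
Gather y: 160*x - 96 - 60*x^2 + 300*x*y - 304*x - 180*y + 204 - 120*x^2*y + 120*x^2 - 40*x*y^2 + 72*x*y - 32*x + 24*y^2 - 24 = 60*x^2 - 176*x + y^2*(24 - 40*x) + y*(-120*x^2 + 372*x - 180) + 84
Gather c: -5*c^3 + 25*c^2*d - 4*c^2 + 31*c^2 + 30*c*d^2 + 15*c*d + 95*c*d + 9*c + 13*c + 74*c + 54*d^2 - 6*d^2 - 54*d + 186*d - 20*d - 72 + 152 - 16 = -5*c^3 + c^2*(25*d + 27) + c*(30*d^2 + 110*d + 96) + 48*d^2 + 112*d + 64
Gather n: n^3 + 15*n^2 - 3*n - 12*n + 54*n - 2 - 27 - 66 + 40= n^3 + 15*n^2 + 39*n - 55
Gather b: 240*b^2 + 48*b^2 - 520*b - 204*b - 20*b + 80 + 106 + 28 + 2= 288*b^2 - 744*b + 216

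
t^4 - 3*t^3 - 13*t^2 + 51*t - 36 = (t - 3)^2*(t - 1)*(t + 4)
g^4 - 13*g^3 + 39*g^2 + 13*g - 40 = (g - 8)*(g - 5)*(g - 1)*(g + 1)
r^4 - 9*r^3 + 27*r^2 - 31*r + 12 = (r - 4)*(r - 3)*(r - 1)^2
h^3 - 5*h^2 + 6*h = h*(h - 3)*(h - 2)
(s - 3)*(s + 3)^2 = s^3 + 3*s^2 - 9*s - 27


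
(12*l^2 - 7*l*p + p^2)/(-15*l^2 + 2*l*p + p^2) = (-4*l + p)/(5*l + p)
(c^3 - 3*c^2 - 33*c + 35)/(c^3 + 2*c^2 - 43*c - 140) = (c - 1)/(c + 4)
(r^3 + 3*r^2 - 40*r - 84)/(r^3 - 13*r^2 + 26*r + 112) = (r^2 + r - 42)/(r^2 - 15*r + 56)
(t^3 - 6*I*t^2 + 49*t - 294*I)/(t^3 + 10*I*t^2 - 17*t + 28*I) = (t^2 - 13*I*t - 42)/(t^2 + 3*I*t + 4)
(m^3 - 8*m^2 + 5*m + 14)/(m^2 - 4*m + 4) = (m^2 - 6*m - 7)/(m - 2)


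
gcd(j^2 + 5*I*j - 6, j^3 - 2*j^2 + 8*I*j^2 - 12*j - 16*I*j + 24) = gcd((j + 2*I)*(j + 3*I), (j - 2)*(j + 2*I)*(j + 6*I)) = j + 2*I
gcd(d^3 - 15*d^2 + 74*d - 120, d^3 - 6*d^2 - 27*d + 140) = d - 4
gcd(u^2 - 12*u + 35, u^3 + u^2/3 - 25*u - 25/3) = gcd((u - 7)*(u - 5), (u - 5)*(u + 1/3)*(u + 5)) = u - 5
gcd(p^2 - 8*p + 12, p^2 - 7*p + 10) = p - 2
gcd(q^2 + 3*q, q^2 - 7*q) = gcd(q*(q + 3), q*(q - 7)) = q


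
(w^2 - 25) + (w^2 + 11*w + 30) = 2*w^2 + 11*w + 5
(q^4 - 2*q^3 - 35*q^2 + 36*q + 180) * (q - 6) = q^5 - 8*q^4 - 23*q^3 + 246*q^2 - 36*q - 1080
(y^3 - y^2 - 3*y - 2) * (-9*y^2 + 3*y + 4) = -9*y^5 + 12*y^4 + 28*y^3 + 5*y^2 - 18*y - 8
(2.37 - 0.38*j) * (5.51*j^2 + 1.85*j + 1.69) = -2.0938*j^3 + 12.3557*j^2 + 3.7423*j + 4.0053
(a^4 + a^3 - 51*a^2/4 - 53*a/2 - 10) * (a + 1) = a^5 + 2*a^4 - 47*a^3/4 - 157*a^2/4 - 73*a/2 - 10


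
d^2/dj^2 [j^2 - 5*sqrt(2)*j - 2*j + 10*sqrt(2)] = 2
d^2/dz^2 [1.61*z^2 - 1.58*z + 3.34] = 3.22000000000000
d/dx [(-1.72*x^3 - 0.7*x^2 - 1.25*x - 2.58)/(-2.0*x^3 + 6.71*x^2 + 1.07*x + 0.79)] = (-12.9412*x^4 - 8.6808*x^3 - 11.9179*x^2 + 33.5176*x + 1.7731)/(4.0*x^6 - 26.84*x^5 + 40.7441*x^4 + 11.1994*x^3 + 11.7467*x^2 + 1.6906*x + 0.6241)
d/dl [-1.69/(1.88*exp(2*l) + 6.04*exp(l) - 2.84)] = (6.3544*exp(l) + 10.2076)*exp(l)/(1.88*exp(2*l) + 6.04*exp(l) - 2.84)^2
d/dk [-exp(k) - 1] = -exp(k)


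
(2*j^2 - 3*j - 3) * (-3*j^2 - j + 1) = -6*j^4 + 7*j^3 + 14*j^2 - 3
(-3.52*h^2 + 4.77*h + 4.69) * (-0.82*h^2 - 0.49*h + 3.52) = 2.8864*h^4 - 2.1866*h^3 - 18.5735*h^2 + 14.4923*h + 16.5088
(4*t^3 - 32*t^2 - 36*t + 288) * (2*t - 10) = 8*t^4 - 104*t^3 + 248*t^2 + 936*t - 2880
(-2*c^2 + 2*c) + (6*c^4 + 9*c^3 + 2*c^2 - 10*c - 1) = 6*c^4 + 9*c^3 - 8*c - 1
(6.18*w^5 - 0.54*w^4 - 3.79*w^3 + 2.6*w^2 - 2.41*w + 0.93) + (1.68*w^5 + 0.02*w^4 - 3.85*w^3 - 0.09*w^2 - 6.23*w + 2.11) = 7.86*w^5 - 0.52*w^4 - 7.64*w^3 + 2.51*w^2 - 8.64*w + 3.04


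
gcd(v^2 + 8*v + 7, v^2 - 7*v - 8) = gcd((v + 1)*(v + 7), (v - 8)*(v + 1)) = v + 1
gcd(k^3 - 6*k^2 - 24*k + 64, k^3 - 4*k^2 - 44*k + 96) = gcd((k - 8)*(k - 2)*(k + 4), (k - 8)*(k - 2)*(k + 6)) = k^2 - 10*k + 16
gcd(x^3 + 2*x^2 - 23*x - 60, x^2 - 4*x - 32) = x + 4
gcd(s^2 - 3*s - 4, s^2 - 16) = s - 4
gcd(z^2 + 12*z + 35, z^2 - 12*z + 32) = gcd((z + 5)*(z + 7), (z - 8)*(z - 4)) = 1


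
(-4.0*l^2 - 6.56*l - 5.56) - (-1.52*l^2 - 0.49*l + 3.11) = -2.48*l^2 - 6.07*l - 8.67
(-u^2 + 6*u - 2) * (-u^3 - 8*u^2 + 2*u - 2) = u^5 + 2*u^4 - 48*u^3 + 30*u^2 - 16*u + 4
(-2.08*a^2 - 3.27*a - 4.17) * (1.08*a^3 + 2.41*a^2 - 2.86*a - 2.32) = -2.2464*a^5 - 8.5444*a^4 - 6.4355*a^3 + 4.1281*a^2 + 19.5126*a + 9.6744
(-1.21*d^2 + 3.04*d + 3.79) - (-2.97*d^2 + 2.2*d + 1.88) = 1.76*d^2 + 0.84*d + 1.91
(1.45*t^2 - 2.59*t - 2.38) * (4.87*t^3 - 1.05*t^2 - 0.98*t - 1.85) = 7.0615*t^5 - 14.1358*t^4 - 10.2921*t^3 + 2.3547*t^2 + 7.1239*t + 4.403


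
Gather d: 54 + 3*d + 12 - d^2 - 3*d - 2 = 64 - d^2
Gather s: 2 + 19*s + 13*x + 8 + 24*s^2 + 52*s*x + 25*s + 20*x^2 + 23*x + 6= 24*s^2 + s*(52*x + 44) + 20*x^2 + 36*x + 16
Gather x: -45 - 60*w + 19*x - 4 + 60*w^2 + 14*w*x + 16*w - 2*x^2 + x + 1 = 60*w^2 - 44*w - 2*x^2 + x*(14*w + 20) - 48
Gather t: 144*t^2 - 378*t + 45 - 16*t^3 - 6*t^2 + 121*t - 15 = -16*t^3 + 138*t^2 - 257*t + 30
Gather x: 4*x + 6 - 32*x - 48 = -28*x - 42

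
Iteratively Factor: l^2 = (l)*(l)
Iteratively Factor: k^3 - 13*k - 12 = (k + 1)*(k^2 - k - 12) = (k - 4)*(k + 1)*(k + 3)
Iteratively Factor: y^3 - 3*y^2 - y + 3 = (y - 3)*(y^2 - 1) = (y - 3)*(y + 1)*(y - 1)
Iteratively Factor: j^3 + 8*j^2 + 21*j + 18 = (j + 2)*(j^2 + 6*j + 9) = (j + 2)*(j + 3)*(j + 3)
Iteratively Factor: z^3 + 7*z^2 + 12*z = (z + 4)*(z^2 + 3*z) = z*(z + 4)*(z + 3)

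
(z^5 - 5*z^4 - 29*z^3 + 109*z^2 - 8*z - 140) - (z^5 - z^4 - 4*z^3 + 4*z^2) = -4*z^4 - 25*z^3 + 105*z^2 - 8*z - 140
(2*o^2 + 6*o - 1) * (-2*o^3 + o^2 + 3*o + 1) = -4*o^5 - 10*o^4 + 14*o^3 + 19*o^2 + 3*o - 1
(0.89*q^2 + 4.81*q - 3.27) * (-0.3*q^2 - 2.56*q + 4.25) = -0.267*q^4 - 3.7214*q^3 - 7.5501*q^2 + 28.8137*q - 13.8975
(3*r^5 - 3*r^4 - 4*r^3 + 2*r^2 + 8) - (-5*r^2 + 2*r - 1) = 3*r^5 - 3*r^4 - 4*r^3 + 7*r^2 - 2*r + 9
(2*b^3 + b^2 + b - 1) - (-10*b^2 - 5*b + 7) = 2*b^3 + 11*b^2 + 6*b - 8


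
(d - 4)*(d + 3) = d^2 - d - 12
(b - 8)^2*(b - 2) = b^3 - 18*b^2 + 96*b - 128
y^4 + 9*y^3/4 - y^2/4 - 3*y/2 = y*(y - 3/4)*(y + 1)*(y + 2)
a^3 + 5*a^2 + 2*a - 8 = (a - 1)*(a + 2)*(a + 4)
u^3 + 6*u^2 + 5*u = u*(u + 1)*(u + 5)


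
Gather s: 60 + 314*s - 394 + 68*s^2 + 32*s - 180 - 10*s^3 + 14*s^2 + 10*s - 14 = -10*s^3 + 82*s^2 + 356*s - 528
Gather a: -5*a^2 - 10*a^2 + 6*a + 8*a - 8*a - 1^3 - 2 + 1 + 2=-15*a^2 + 6*a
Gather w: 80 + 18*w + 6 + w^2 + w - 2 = w^2 + 19*w + 84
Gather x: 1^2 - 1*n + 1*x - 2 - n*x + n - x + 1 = -n*x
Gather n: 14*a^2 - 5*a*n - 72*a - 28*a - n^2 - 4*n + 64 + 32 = 14*a^2 - 100*a - n^2 + n*(-5*a - 4) + 96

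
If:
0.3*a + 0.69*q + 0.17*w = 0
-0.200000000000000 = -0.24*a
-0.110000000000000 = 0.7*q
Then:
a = 0.83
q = -0.16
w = -0.83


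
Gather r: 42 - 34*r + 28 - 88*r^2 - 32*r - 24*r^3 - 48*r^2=-24*r^3 - 136*r^2 - 66*r + 70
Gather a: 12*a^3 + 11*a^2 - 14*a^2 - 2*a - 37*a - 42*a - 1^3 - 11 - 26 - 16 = 12*a^3 - 3*a^2 - 81*a - 54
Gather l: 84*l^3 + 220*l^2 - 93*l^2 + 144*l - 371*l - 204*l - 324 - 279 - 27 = 84*l^3 + 127*l^2 - 431*l - 630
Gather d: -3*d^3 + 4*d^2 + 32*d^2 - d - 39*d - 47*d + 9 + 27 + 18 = -3*d^3 + 36*d^2 - 87*d + 54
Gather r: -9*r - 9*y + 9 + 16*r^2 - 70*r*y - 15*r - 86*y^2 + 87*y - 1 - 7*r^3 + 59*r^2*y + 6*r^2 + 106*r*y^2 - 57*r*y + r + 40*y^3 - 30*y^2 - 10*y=-7*r^3 + r^2*(59*y + 22) + r*(106*y^2 - 127*y - 23) + 40*y^3 - 116*y^2 + 68*y + 8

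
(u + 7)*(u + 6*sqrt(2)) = u^2 + 7*u + 6*sqrt(2)*u + 42*sqrt(2)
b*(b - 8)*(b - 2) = b^3 - 10*b^2 + 16*b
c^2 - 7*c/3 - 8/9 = (c - 8/3)*(c + 1/3)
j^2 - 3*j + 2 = (j - 2)*(j - 1)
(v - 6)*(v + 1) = v^2 - 5*v - 6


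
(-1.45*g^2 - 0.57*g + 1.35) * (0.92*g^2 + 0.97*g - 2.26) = -1.334*g^4 - 1.9309*g^3 + 3.9661*g^2 + 2.5977*g - 3.051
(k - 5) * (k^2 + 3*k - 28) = k^3 - 2*k^2 - 43*k + 140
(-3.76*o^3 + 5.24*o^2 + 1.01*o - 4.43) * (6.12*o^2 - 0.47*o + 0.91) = -23.0112*o^5 + 33.836*o^4 + 0.296800000000001*o^3 - 22.8179*o^2 + 3.0012*o - 4.0313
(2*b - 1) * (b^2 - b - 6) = 2*b^3 - 3*b^2 - 11*b + 6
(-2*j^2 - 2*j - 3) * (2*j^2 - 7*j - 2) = -4*j^4 + 10*j^3 + 12*j^2 + 25*j + 6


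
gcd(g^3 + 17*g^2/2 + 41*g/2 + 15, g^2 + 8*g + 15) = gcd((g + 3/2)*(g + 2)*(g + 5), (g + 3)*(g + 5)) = g + 5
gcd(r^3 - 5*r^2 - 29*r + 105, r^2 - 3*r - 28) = r - 7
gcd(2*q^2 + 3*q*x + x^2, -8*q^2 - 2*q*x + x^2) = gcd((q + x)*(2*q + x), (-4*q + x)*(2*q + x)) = 2*q + x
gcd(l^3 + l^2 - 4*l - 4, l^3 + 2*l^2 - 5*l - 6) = l^2 - l - 2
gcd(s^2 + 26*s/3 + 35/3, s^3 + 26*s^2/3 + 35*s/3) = s^2 + 26*s/3 + 35/3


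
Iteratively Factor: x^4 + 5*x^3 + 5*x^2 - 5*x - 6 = (x + 3)*(x^3 + 2*x^2 - x - 2) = (x + 1)*(x + 3)*(x^2 + x - 2) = (x - 1)*(x + 1)*(x + 3)*(x + 2)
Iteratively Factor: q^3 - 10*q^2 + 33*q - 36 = (q - 3)*(q^2 - 7*q + 12) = (q - 3)^2*(q - 4)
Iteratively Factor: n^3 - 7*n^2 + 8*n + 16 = (n + 1)*(n^2 - 8*n + 16) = (n - 4)*(n + 1)*(n - 4)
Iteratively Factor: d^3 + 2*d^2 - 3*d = (d - 1)*(d^2 + 3*d) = d*(d - 1)*(d + 3)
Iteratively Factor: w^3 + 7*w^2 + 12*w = (w + 4)*(w^2 + 3*w) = w*(w + 4)*(w + 3)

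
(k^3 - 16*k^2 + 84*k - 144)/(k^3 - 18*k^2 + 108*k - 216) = (k - 4)/(k - 6)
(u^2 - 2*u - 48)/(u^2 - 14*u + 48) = (u + 6)/(u - 6)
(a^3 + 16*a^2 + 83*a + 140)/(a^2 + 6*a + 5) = (a^2 + 11*a + 28)/(a + 1)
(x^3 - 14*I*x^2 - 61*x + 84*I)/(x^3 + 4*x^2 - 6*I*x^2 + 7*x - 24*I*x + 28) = (x^2 - 7*I*x - 12)/(x^2 + x*(4 + I) + 4*I)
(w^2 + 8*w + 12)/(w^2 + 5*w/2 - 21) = 2*(w + 2)/(2*w - 7)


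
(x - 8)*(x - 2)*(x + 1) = x^3 - 9*x^2 + 6*x + 16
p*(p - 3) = p^2 - 3*p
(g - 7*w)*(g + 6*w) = g^2 - g*w - 42*w^2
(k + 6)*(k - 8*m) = k^2 - 8*k*m + 6*k - 48*m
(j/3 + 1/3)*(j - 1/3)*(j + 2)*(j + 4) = j^4/3 + 20*j^3/9 + 35*j^2/9 + 10*j/9 - 8/9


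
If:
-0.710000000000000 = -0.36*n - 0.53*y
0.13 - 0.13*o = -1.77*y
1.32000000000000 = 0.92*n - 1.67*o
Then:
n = 2.04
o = 0.34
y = -0.05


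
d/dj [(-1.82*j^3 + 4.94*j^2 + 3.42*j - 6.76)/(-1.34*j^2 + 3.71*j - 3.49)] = (2.4388*j^4 - 13.5044*j^3 + 41.9656*j^2 - 52.598*j + 13.1438)/(1.7956*j^4 - 9.9428*j^3 + 23.1173*j^2 - 25.8958*j + 12.1801)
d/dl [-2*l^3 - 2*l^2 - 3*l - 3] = -6*l^2 - 4*l - 3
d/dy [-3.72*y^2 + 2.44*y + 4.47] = 2.44 - 7.44*y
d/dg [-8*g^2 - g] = -16*g - 1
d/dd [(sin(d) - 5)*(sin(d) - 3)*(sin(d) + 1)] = (3*sin(d)^2 - 14*sin(d) + 7)*cos(d)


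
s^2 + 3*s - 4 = (s - 1)*(s + 4)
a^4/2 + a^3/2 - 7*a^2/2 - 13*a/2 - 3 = (a/2 + 1/2)*(a - 3)*(a + 1)*(a + 2)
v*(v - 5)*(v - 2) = v^3 - 7*v^2 + 10*v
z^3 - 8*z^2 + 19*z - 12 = (z - 4)*(z - 3)*(z - 1)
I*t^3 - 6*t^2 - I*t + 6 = (t - 1)*(t + 6*I)*(I*t + I)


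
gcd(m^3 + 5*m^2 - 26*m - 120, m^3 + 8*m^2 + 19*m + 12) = m + 4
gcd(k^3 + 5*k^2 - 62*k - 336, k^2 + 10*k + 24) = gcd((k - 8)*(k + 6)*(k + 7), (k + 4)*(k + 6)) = k + 6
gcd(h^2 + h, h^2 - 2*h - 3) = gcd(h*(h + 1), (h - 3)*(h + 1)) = h + 1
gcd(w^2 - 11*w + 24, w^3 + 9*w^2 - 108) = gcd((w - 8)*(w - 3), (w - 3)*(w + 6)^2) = w - 3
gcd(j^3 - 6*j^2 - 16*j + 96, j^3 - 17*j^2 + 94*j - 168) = j^2 - 10*j + 24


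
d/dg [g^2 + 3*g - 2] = 2*g + 3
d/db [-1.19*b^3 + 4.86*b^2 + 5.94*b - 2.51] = -3.57*b^2 + 9.72*b + 5.94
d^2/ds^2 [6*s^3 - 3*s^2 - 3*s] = 36*s - 6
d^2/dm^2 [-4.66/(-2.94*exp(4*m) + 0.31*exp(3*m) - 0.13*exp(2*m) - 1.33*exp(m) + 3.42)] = ((-219.2064*exp(3*m) + 13.0014*exp(2*m) - 2.4232*exp(m) - 6.1978)*(2.94*exp(4*m) - 0.31*exp(3*m) + 0.13*exp(2*m) + 1.33*exp(m) - 3.42) + 4.66*(11.76*exp(3*m) - 0.93*exp(2*m) + 0.26*exp(m) + 1.33)*(23.52*exp(3*m) - 1.86*exp(2*m) + 0.52*exp(m) + 2.66)*exp(m))*exp(m)/(2.94*exp(4*m) - 0.31*exp(3*m) + 0.13*exp(2*m) + 1.33*exp(m) - 3.42)^3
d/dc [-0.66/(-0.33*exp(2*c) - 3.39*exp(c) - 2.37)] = (-0.4356*exp(c) - 2.2374)*exp(c)/(0.33*exp(2*c) + 3.39*exp(c) + 2.37)^2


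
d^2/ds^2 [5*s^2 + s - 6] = 10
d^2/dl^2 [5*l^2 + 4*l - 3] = 10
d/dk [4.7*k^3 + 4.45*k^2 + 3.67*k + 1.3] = 14.1*k^2 + 8.9*k + 3.67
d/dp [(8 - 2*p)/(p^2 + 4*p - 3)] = 2*(-p^2 - 4*p + 2*(p - 4)*(p + 2) + 3)/(p^2 + 4*p - 3)^2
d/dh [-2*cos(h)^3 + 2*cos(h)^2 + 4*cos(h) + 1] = 2*(3*cos(h)^2 - 2*cos(h) - 2)*sin(h)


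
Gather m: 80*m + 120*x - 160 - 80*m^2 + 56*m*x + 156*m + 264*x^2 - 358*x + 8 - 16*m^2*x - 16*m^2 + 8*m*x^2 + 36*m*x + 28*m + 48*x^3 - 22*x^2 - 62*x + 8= m^2*(-16*x - 96) + m*(8*x^2 + 92*x + 264) + 48*x^3 + 242*x^2 - 300*x - 144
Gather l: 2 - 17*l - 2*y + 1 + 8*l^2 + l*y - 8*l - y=8*l^2 + l*(y - 25) - 3*y + 3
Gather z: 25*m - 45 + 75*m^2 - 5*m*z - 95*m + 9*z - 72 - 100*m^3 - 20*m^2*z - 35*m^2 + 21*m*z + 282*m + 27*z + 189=-100*m^3 + 40*m^2 + 212*m + z*(-20*m^2 + 16*m + 36) + 72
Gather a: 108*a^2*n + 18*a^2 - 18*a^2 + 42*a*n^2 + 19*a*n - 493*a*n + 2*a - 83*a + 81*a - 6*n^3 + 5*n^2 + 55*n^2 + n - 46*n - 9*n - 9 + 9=108*a^2*n + a*(42*n^2 - 474*n) - 6*n^3 + 60*n^2 - 54*n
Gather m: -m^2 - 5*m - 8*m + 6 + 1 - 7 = -m^2 - 13*m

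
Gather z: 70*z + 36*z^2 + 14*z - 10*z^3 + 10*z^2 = -10*z^3 + 46*z^2 + 84*z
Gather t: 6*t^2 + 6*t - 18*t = 6*t^2 - 12*t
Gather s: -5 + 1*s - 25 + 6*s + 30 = 7*s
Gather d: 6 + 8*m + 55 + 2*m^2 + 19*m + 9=2*m^2 + 27*m + 70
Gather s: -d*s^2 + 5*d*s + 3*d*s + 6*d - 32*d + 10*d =-d*s^2 + 8*d*s - 16*d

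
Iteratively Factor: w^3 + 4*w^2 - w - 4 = (w - 1)*(w^2 + 5*w + 4) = (w - 1)*(w + 4)*(w + 1)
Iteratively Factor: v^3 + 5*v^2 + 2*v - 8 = (v + 2)*(v^2 + 3*v - 4) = (v + 2)*(v + 4)*(v - 1)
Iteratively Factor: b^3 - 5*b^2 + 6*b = (b - 3)*(b^2 - 2*b) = b*(b - 3)*(b - 2)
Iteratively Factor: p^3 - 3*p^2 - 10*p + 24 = (p - 4)*(p^2 + p - 6) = (p - 4)*(p + 3)*(p - 2)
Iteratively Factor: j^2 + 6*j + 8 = (j + 4)*(j + 2)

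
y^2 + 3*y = y*(y + 3)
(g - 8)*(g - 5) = g^2 - 13*g + 40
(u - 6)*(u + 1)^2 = u^3 - 4*u^2 - 11*u - 6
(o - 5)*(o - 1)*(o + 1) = o^3 - 5*o^2 - o + 5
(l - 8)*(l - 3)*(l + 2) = l^3 - 9*l^2 + 2*l + 48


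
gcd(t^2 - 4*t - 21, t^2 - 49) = t - 7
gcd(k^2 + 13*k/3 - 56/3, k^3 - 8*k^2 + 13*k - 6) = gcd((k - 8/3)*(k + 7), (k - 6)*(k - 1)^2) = 1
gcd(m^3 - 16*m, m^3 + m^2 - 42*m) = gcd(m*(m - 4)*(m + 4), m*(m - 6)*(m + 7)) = m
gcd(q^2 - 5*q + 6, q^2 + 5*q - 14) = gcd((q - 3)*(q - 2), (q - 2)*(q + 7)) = q - 2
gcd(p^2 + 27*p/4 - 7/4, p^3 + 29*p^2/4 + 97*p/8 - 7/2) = p - 1/4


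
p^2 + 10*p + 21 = (p + 3)*(p + 7)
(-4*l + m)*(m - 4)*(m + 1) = -4*l*m^2 + 12*l*m + 16*l + m^3 - 3*m^2 - 4*m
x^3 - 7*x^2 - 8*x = x*(x - 8)*(x + 1)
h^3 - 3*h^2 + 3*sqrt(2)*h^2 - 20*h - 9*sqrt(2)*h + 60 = (h - 3)*(h - 2*sqrt(2))*(h + 5*sqrt(2))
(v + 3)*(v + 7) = v^2 + 10*v + 21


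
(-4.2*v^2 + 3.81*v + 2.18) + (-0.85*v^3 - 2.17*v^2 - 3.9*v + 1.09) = -0.85*v^3 - 6.37*v^2 - 0.0899999999999999*v + 3.27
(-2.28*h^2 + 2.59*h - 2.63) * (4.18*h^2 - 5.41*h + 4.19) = -9.5304*h^4 + 23.161*h^3 - 34.5585*h^2 + 25.0804*h - 11.0197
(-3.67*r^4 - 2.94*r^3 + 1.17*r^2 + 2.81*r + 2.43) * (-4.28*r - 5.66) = 15.7076*r^5 + 33.3554*r^4 + 11.6328*r^3 - 18.649*r^2 - 26.305*r - 13.7538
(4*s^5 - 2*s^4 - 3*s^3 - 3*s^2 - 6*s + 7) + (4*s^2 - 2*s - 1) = 4*s^5 - 2*s^4 - 3*s^3 + s^2 - 8*s + 6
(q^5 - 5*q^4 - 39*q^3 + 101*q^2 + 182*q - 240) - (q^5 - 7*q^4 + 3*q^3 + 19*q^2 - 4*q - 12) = 2*q^4 - 42*q^3 + 82*q^2 + 186*q - 228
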